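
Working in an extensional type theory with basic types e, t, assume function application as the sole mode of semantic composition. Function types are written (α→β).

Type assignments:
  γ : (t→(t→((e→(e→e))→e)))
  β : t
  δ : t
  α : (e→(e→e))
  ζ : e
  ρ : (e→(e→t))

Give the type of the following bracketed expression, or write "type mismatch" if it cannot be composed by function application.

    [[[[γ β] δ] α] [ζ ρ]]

t

At [γ β], γ : (t→(t→((e→(e→e))→e))) takes β : t, giving (t→((e→(e→e))→e)).
At [[γ β] δ], [γ β] : (t→((e→(e→e))→e)) takes δ : t, giving ((e→(e→e))→e).
At [[[γ β] δ] α], [[γ β] δ] : ((e→(e→e))→e) takes α : (e→(e→e)), giving e.
At [ζ ρ], ρ : (e→(e→t)) takes ζ : e, giving (e→t).
At [[[[γ β] δ] α] [ζ ρ]], [ζ ρ] : (e→t) takes [[[γ β] δ] α] : e, giving t.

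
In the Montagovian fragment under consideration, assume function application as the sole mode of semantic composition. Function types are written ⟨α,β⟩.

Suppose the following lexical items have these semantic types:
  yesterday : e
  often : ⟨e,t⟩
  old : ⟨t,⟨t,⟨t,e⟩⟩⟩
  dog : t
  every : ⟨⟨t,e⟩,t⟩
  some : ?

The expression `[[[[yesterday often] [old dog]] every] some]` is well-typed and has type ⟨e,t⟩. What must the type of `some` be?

[[[[yesterday often] [old dog]] every] some] must have type ⟨e,t⟩. The sister [[[yesterday often] [old dog]] every] has type t; that is not a function onto ⟨e,t⟩, so some must be the functor, of type ⟨t,⟨e,t⟩⟩.

⟨t,⟨e,t⟩⟩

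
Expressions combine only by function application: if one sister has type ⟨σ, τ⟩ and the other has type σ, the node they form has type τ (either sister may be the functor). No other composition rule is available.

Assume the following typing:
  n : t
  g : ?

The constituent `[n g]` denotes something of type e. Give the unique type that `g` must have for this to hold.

⟨t, e⟩

For [n g] to have type e with n of type t, g must be the function: g : ⟨t, e⟩.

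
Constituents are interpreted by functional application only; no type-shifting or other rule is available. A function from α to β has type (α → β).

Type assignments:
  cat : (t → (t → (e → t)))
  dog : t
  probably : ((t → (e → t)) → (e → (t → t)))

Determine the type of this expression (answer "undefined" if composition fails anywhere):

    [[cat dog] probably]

[cat dog]: cat is (t → (t → (e → t))), dog is t; result (t → (e → t)).
[[cat dog] probably]: probably is ((t → (e → t)) → (e → (t → t))), [cat dog] is (t → (e → t)); result (e → (t → t)).

(e → (t → t))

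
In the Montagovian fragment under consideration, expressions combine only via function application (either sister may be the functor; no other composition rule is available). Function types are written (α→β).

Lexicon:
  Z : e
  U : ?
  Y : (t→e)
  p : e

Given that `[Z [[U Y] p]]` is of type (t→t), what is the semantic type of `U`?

((t→e)→(e→(e→(t→t))))

[Z [[U Y] p]] must have type (t→t). The sister Z has type e; that is not a function onto (t→t), so [[U Y] p] must be the functor, of type (e→(t→t)).
[[U Y] p] must have type (e→(t→t)). The sister p has type e; that is not a function onto (e→(t→t)), so [U Y] must be the functor, of type (e→(e→(t→t))).
[U Y] must have type (e→(e→(t→t))). The sister Y has type (t→e); that is not a function onto (e→(e→(t→t))), so U must be the functor, of type ((t→e)→(e→(e→(t→t)))).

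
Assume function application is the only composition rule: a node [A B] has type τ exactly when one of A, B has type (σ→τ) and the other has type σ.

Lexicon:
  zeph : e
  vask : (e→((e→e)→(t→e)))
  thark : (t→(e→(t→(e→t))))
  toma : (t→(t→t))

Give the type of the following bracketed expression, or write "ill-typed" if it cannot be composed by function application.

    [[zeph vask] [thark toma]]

ill-typed

[zeph vask]: functor vask : (e→((e→e)→(t→e))), argument zeph : e; result ((e→e)→(t→e)).
At [thark toma]: neither (t→(e→(t→(e→t)))) nor (t→(t→t)) can take the other as argument; the node is ill-typed.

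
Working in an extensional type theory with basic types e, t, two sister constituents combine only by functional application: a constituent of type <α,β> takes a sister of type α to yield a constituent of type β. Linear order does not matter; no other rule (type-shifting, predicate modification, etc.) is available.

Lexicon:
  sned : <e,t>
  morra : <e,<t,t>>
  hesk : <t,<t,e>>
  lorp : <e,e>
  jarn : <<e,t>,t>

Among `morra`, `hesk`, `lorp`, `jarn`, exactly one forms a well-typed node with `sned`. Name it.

jarn

morra : <e,<t,t>> — sned needs e; morra needs e; neither fits.
hesk : <t,<t,e>> — sned needs e; hesk needs t; neither fits.
lorp : <e,e> — sned needs e; lorp needs e; neither fits.
jarn — combines: jarn : <<e,t>,t> takes sned : <e,t> as argument, giving t.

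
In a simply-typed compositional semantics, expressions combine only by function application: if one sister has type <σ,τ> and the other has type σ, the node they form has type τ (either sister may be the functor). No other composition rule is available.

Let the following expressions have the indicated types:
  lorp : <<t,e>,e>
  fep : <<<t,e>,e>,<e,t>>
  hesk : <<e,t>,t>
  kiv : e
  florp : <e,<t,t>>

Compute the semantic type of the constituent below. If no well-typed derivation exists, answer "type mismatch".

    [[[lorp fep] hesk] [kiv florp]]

t

[lorp fep]: functor fep : <<<t,e>,e>,<e,t>>, argument lorp : <<t,e>,e>; result <e,t>.
[[lorp fep] hesk]: functor hesk : <<e,t>,t>, argument [lorp fep] : <e,t>; result t.
[kiv florp]: functor florp : <e,<t,t>>, argument kiv : e; result <t,t>.
[[[lorp fep] hesk] [kiv florp]]: functor [kiv florp] : <t,t>, argument [[lorp fep] hesk] : t; result t.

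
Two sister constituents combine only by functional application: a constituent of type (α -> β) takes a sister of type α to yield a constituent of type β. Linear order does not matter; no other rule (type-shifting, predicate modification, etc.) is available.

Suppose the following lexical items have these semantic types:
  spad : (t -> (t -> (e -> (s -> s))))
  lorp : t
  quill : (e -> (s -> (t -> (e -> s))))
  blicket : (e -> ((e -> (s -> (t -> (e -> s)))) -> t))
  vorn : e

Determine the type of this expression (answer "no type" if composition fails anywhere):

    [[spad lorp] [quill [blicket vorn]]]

[spad lorp]: spad is (t -> (t -> (e -> (s -> s)))), lorp is t; result (t -> (e -> (s -> s))).
[blicket vorn]: blicket is (e -> ((e -> (s -> (t -> (e -> s)))) -> t)), vorn is e; result ((e -> (s -> (t -> (e -> s)))) -> t).
[quill [blicket vorn]]: [blicket vorn] is ((e -> (s -> (t -> (e -> s)))) -> t), quill is (e -> (s -> (t -> (e -> s)))); result t.
[[spad lorp] [quill [blicket vorn]]]: [spad lorp] is (t -> (e -> (s -> s))), [quill [blicket vorn]] is t; result (e -> (s -> s)).

(e -> (s -> s))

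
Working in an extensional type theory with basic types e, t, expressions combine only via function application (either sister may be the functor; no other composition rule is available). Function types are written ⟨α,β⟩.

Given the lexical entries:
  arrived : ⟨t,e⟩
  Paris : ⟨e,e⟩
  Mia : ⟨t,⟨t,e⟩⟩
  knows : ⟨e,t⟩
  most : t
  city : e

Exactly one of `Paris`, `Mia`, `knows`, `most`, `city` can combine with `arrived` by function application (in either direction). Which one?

most

Paris : ⟨e,e⟩ — neither side's domain matches the other.
Mia : ⟨t,⟨t,e⟩⟩ — neither side's domain matches the other.
knows : ⟨e,t⟩ — neither side's domain matches the other.
most — combines: arrived : ⟨t,e⟩ takes most : t as argument, giving e.
city : e — neither side's domain matches the other.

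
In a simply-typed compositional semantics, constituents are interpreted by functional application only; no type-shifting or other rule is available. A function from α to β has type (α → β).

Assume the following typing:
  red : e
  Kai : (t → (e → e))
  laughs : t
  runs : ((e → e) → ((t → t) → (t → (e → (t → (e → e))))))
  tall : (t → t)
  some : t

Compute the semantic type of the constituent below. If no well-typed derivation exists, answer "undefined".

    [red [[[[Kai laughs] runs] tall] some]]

[Kai laughs]: Kai is (t → (e → e)), laughs is t; result (e → e).
[[Kai laughs] runs]: runs is ((e → e) → ((t → t) → (t → (e → (t → (e → e)))))), [Kai laughs] is (e → e); result ((t → t) → (t → (e → (t → (e → e))))).
[[[Kai laughs] runs] tall]: [[Kai laughs] runs] is ((t → t) → (t → (e → (t → (e → e))))), tall is (t → t); result (t → (e → (t → (e → e)))).
[[[[Kai laughs] runs] tall] some]: [[[Kai laughs] runs] tall] is (t → (e → (t → (e → e)))), some is t; result (e → (t → (e → e))).
[red [[[[Kai laughs] runs] tall] some]]: [[[[Kai laughs] runs] tall] some] is (e → (t → (e → e))), red is e; result (t → (e → e)).

(t → (e → e))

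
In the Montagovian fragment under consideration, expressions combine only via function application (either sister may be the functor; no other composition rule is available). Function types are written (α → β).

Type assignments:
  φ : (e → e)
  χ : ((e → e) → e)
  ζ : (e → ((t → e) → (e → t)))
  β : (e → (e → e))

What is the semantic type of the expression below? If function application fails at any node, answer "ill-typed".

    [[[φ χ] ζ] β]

[φ χ]: functor χ : ((e → e) → e), argument φ : (e → e); result e.
[[φ χ] ζ]: functor ζ : (e → ((t → e) → (e → t))), argument [φ χ] : e; result ((t → e) → (e → t)).
At [[[φ χ] ζ] β]: neither ((t → e) → (e → t)) nor (e → (e → e)) can take the other as argument; the node is ill-typed.

ill-typed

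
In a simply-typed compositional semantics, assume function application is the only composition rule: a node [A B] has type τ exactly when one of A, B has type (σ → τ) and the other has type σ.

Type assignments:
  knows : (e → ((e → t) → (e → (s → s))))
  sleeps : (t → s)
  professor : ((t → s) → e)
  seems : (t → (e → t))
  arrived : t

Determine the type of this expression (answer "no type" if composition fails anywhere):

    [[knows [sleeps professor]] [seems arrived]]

At [sleeps professor], professor : ((t → s) → e) takes sleeps : (t → s), giving e.
At [knows [sleeps professor]], knows : (e → ((e → t) → (e → (s → s)))) takes [sleeps professor] : e, giving ((e → t) → (e → (s → s))).
At [seems arrived], seems : (t → (e → t)) takes arrived : t, giving (e → t).
At [[knows [sleeps professor]] [seems arrived]], [knows [sleeps professor]] : ((e → t) → (e → (s → s))) takes [seems arrived] : (e → t), giving (e → (s → s)).

(e → (s → s))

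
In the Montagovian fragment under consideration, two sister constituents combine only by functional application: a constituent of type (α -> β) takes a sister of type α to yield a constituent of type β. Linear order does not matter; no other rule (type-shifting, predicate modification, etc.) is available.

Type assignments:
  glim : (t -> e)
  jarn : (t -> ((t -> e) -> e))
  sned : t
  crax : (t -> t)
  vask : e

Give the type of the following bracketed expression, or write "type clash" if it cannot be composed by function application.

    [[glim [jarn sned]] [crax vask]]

type clash

[jarn sned]: (t -> ((t -> e) -> e)) applied to t yields ((t -> e) -> e).
[glim [jarn sned]]: ((t -> e) -> e) applied to (t -> e) yields e.
At [crax vask]: neither (t -> t) nor e can take the other as argument; the node is ill-typed.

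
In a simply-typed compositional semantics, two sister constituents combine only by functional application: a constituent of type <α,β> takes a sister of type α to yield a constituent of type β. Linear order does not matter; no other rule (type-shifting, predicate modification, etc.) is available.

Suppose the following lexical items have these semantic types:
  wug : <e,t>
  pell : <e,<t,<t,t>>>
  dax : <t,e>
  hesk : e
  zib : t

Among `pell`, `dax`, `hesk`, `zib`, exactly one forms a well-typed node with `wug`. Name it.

hesk

pell : <e,<t,<t,t>>> — neither side's domain matches the other.
dax : <t,e> — neither side's domain matches the other.
hesk — combines: wug : <e,t> takes hesk : e as argument, giving t.
zib : t — neither side's domain matches the other.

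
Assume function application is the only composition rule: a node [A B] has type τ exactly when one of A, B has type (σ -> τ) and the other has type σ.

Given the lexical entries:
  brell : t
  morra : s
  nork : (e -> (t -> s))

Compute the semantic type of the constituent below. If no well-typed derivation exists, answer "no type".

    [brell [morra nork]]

[morra nork]: s with (e -> (t -> s)) — neither is a function whose domain matches the other; composition fails here.

no type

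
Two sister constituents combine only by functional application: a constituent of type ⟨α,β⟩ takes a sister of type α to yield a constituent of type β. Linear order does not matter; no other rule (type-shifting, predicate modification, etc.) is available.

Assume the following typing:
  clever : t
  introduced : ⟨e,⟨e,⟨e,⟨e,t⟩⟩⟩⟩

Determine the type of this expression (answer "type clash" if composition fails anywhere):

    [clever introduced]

type clash

At [clever introduced]: neither t nor ⟨e,⟨e,⟨e,⟨e,t⟩⟩⟩⟩ can take the other as argument; the node is ill-typed.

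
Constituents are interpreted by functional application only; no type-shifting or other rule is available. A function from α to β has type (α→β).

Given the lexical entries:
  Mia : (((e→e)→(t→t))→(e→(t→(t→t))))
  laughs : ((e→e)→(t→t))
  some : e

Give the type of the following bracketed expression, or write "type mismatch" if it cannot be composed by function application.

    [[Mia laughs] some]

(t→(t→t))

[Mia laughs] — Mia of type (((e→e)→(t→t))→(e→(t→(t→t)))) combines with laughs of type ((e→e)→(t→t)): type (e→(t→(t→t))).
[[Mia laughs] some] — [Mia laughs] of type (e→(t→(t→t))) combines with some of type e: type (t→(t→t)).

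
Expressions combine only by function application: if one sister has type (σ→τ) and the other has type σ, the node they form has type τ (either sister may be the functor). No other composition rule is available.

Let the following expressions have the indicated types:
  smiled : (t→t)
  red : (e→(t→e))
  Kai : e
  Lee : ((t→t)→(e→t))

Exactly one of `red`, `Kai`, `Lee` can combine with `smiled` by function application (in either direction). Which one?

Lee

red : (e→(t→e)) — neither side's domain matches the other.
Kai : e — neither side's domain matches the other.
Lee — combines: Lee : ((t→t)→(e→t)) takes smiled : (t→t) as argument, giving (e→t).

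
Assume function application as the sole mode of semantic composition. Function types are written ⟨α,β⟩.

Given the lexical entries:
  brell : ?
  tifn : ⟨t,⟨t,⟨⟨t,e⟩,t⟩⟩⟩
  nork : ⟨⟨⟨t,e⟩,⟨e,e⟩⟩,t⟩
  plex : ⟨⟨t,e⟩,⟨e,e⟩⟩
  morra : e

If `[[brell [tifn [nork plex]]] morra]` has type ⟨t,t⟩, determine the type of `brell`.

⟨⟨t,⟨⟨t,e⟩,t⟩⟩,⟨e,⟨t,t⟩⟩⟩

For [[brell [tifn [nork plex]]] morra] to have type ⟨t,t⟩ with morra of type e, [brell [tifn [nork plex]]] must be the function: [brell [tifn [nork plex]]] : ⟨e,⟨t,t⟩⟩.
For [brell [tifn [nork plex]]] to have type ⟨e,⟨t,t⟩⟩ with [tifn [nork plex]] of type ⟨t,⟨⟨t,e⟩,t⟩⟩, brell must be the function: brell : ⟨⟨t,⟨⟨t,e⟩,t⟩⟩,⟨e,⟨t,t⟩⟩⟩.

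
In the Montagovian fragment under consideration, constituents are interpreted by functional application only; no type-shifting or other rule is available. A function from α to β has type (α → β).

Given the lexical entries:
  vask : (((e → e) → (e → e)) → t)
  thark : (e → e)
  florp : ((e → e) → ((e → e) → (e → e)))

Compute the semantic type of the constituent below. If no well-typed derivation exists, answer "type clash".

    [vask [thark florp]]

t

[thark florp]: ((e → e) → ((e → e) → (e → e))) applied to (e → e) yields ((e → e) → (e → e)).
[vask [thark florp]]: (((e → e) → (e → e)) → t) applied to ((e → e) → (e → e)) yields t.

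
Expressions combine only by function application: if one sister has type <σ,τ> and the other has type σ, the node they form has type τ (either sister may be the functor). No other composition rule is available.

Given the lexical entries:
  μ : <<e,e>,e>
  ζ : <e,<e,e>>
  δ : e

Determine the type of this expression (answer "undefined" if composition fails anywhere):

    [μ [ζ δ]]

[ζ δ]: ζ is <e,<e,e>>, δ is e; result <e,e>.
[μ [ζ δ]]: μ is <<e,e>,e>, [ζ δ] is <e,e>; result e.

e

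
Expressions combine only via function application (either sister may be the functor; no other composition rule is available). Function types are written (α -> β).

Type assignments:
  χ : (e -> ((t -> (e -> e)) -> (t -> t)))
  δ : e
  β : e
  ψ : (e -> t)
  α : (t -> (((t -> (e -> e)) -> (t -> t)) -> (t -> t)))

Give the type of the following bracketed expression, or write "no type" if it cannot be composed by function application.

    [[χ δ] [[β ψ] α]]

(t -> t)

[χ δ]: (e -> ((t -> (e -> e)) -> (t -> t))) applied to e yields ((t -> (e -> e)) -> (t -> t)).
[β ψ]: (e -> t) applied to e yields t.
[[β ψ] α]: (t -> (((t -> (e -> e)) -> (t -> t)) -> (t -> t))) applied to t yields (((t -> (e -> e)) -> (t -> t)) -> (t -> t)).
[[χ δ] [[β ψ] α]]: (((t -> (e -> e)) -> (t -> t)) -> (t -> t)) applied to ((t -> (e -> e)) -> (t -> t)) yields (t -> t).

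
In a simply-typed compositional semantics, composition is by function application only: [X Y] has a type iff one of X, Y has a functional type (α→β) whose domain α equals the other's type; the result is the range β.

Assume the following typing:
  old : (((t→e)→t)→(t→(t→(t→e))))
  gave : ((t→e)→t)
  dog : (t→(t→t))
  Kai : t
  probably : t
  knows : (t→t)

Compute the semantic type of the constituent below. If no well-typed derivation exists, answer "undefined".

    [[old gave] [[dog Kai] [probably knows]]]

(t→(t→e))

[old gave]: functor old : (((t→e)→t)→(t→(t→(t→e)))), argument gave : ((t→e)→t); result (t→(t→(t→e))).
[dog Kai]: functor dog : (t→(t→t)), argument Kai : t; result (t→t).
[probably knows]: functor knows : (t→t), argument probably : t; result t.
[[dog Kai] [probably knows]]: functor [dog Kai] : (t→t), argument [probably knows] : t; result t.
[[old gave] [[dog Kai] [probably knows]]]: functor [old gave] : (t→(t→(t→e))), argument [[dog Kai] [probably knows]] : t; result (t→(t→e)).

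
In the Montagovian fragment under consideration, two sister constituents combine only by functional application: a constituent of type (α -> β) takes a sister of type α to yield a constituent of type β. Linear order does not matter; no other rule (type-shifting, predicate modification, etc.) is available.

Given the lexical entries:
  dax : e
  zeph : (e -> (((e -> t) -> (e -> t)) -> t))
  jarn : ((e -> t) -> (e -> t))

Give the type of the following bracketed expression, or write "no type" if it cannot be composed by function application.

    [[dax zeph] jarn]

[dax zeph]: functor zeph : (e -> (((e -> t) -> (e -> t)) -> t)), argument dax : e; result (((e -> t) -> (e -> t)) -> t).
[[dax zeph] jarn]: functor [dax zeph] : (((e -> t) -> (e -> t)) -> t), argument jarn : ((e -> t) -> (e -> t)); result t.

t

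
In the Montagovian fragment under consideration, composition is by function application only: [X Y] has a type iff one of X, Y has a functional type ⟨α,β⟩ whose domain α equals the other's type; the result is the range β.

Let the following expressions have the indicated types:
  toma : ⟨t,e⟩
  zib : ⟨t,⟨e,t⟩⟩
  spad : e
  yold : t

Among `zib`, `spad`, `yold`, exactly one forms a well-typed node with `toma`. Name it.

yold

zib : ⟨t,⟨e,t⟩⟩ — does not combine with toma.
spad : e — does not combine with toma.
yold — combines: toma : ⟨t,e⟩ takes yold : t as argument, giving e.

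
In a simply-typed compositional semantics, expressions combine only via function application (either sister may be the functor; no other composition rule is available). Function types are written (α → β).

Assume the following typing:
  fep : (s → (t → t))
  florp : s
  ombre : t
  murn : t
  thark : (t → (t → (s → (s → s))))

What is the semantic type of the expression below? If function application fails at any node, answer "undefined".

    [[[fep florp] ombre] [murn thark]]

(s → (s → s))

At [fep florp], fep : (s → (t → t)) takes florp : s, giving (t → t).
At [[fep florp] ombre], [fep florp] : (t → t) takes ombre : t, giving t.
At [murn thark], thark : (t → (t → (s → (s → s)))) takes murn : t, giving (t → (s → (s → s))).
At [[[fep florp] ombre] [murn thark]], [murn thark] : (t → (s → (s → s))) takes [[fep florp] ombre] : t, giving (s → (s → s)).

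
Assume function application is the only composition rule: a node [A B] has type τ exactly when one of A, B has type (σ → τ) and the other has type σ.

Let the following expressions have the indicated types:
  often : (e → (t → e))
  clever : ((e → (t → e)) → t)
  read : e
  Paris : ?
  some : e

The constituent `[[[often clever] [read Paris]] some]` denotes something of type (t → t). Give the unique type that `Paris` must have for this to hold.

At [[[often clever] [read Paris]] some] (required: (t → t)): some is e, which is not a function with range (t → t); hence [[often clever] [read Paris]] is the functor — type (e → (t → t)).
At [[often clever] [read Paris]] (required: (e → (t → t))): [often clever] is t, which is not a function with range (e → (t → t)); hence [read Paris] is the functor — type (t → (e → (t → t))).
At [read Paris] (required: (t → (e → (t → t)))): read is e, which is not a function with range (t → (e → (t → t))); hence Paris is the functor — type (e → (t → (e → (t → t)))).

(e → (t → (e → (t → t))))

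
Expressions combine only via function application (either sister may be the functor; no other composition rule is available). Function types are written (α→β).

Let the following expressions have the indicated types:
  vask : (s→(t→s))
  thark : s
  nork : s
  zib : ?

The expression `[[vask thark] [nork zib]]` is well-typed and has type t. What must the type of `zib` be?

(s→((t→s)→t))

For [[vask thark] [nork zib]] to have type t with [vask thark] of type (t→s), [nork zib] must be the function: [nork zib] : ((t→s)→t).
For [nork zib] to have type ((t→s)→t) with nork of type s, zib must be the function: zib : (s→((t→s)→t)).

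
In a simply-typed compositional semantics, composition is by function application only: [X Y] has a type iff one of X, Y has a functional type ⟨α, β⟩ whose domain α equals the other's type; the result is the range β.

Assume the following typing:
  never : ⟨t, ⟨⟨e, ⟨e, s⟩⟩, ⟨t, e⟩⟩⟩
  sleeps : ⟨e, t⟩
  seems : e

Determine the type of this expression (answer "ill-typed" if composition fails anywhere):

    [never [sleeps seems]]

⟨⟨e, ⟨e, s⟩⟩, ⟨t, e⟩⟩

[sleeps seems]: functor sleeps : ⟨e, t⟩, argument seems : e; result t.
[never [sleeps seems]]: functor never : ⟨t, ⟨⟨e, ⟨e, s⟩⟩, ⟨t, e⟩⟩⟩, argument [sleeps seems] : t; result ⟨⟨e, ⟨e, s⟩⟩, ⟨t, e⟩⟩.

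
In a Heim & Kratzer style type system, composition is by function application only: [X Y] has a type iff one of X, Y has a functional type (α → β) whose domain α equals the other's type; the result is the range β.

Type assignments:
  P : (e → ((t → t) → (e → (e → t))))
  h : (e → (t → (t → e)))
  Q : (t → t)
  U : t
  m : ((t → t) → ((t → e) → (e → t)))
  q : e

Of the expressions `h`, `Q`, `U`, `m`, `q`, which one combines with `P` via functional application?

h : (e → (t → (t → e))) — P needs e; h needs e; neither fits.
Q : (t → t) — P needs e; Q needs t; neither fits.
U : t — P needs e; U needs nothing (atomic); neither fits.
m : ((t → t) → ((t → e) → (e → t))) — P needs e; m needs (t → t); neither fits.
q — combines: P : (e → ((t → t) → (e → (e → t)))) takes q : e as argument, giving ((t → t) → (e → (e → t))).

q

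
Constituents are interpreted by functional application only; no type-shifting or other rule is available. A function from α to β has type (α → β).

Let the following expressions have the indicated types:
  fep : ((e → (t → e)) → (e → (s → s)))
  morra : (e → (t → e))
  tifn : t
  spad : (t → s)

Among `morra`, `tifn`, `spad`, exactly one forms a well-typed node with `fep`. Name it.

morra

morra — combines: fep : ((e → (t → e)) → (e → (s → s))) takes morra : (e → (t → e)) as argument, giving (e → (s → s)).
tifn : t — does not combine with fep.
spad : (t → s) — does not combine with fep.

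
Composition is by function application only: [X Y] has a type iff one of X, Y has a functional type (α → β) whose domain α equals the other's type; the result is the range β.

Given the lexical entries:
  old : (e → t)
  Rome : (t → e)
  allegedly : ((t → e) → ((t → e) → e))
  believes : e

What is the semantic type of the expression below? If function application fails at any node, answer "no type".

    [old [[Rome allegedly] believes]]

At [Rome allegedly], allegedly : ((t → e) → ((t → e) → e)) takes Rome : (t → e), giving ((t → e) → e).
[[Rome allegedly] believes]: ((t → e) → e) and e cannot combine by function application — type clash.

no type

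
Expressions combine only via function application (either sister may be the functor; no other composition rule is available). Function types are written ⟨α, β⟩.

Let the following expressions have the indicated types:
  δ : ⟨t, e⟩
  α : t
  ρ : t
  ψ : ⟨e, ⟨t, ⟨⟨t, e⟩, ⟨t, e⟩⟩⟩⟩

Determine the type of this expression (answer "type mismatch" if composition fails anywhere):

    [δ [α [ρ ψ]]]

type mismatch

[ρ ψ]: t and ⟨e, ⟨t, ⟨⟨t, e⟩, ⟨t, e⟩⟩⟩⟩ cannot combine by function application — type clash.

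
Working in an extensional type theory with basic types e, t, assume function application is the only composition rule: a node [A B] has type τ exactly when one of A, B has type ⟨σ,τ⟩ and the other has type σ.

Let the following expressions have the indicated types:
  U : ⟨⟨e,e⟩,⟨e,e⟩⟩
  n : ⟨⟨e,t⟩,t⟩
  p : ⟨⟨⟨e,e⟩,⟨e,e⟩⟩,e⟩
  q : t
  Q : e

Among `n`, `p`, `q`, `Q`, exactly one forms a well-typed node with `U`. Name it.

n : ⟨⟨e,t⟩,t⟩ — U needs ⟨e,e⟩; n needs ⟨e,t⟩; neither fits.
p — combines: p : ⟨⟨⟨e,e⟩,⟨e,e⟩⟩,e⟩ takes U : ⟨⟨e,e⟩,⟨e,e⟩⟩ as argument, giving e.
q : t — U needs ⟨e,e⟩; q needs nothing (atomic); neither fits.
Q : e — U needs ⟨e,e⟩; Q needs nothing (atomic); neither fits.

p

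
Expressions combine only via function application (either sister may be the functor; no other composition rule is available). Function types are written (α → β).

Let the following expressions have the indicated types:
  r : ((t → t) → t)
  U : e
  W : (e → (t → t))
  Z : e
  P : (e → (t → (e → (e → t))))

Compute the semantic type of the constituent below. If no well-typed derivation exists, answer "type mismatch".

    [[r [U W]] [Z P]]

[U W]: W is (e → (t → t)), U is e; result (t → t).
[r [U W]]: r is ((t → t) → t), [U W] is (t → t); result t.
[Z P]: P is (e → (t → (e → (e → t)))), Z is e; result (t → (e → (e → t))).
[[r [U W]] [Z P]]: [Z P] is (t → (e → (e → t))), [r [U W]] is t; result (e → (e → t)).

(e → (e → t))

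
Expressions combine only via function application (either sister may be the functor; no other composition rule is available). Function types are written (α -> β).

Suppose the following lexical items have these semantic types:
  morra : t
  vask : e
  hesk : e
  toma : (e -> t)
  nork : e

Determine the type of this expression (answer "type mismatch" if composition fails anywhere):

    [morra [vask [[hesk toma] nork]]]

[hesk toma]: (e -> t) applied to e yields t.
[[hesk toma] nork]: t and e cannot combine by function application — type clash.

type mismatch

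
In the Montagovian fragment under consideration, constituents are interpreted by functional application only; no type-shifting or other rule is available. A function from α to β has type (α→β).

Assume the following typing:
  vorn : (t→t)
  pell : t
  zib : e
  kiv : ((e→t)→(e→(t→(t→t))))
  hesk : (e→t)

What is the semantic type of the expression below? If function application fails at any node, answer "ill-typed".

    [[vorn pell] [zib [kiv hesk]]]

(t→t)

[vorn pell]: vorn is (t→t), pell is t; result t.
[kiv hesk]: kiv is ((e→t)→(e→(t→(t→t)))), hesk is (e→t); result (e→(t→(t→t))).
[zib [kiv hesk]]: [kiv hesk] is (e→(t→(t→t))), zib is e; result (t→(t→t)).
[[vorn pell] [zib [kiv hesk]]]: [zib [kiv hesk]] is (t→(t→t)), [vorn pell] is t; result (t→t).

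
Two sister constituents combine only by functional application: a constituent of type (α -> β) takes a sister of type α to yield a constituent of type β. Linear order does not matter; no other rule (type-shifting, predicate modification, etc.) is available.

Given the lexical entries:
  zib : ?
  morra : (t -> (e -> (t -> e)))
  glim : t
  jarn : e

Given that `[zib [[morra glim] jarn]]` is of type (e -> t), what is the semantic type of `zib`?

[zib [[morra glim] jarn]] is required to be (e -> t). [[morra glim] jarn] : (t -> e) cannot yield (e -> t) as functor, so zib : ((t -> e) -> (e -> t)).

((t -> e) -> (e -> t))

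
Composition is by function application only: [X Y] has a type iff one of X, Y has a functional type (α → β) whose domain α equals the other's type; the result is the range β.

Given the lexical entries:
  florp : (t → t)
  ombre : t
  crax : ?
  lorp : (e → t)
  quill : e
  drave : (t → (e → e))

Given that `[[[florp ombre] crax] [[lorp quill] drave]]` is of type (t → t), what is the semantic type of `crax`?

(t → ((e → e) → (t → t)))

[[[florp ombre] crax] [[lorp quill] drave]] must have type (t → t). The sister [[lorp quill] drave] has type (e → e); that is not a function onto (t → t), so [[florp ombre] crax] must be the functor, of type ((e → e) → (t → t)).
[[florp ombre] crax] must have type ((e → e) → (t → t)). The sister [florp ombre] has type t; that is not a function onto ((e → e) → (t → t)), so crax must be the functor, of type (t → ((e → e) → (t → t))).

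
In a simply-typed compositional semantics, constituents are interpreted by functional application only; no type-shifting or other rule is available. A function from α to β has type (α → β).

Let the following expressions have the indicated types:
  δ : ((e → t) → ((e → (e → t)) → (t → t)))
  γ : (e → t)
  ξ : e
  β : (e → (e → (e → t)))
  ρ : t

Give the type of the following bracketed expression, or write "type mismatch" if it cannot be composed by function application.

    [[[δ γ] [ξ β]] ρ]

t

At [δ γ], δ : ((e → t) → ((e → (e → t)) → (t → t))) takes γ : (e → t), giving ((e → (e → t)) → (t → t)).
At [ξ β], β : (e → (e → (e → t))) takes ξ : e, giving (e → (e → t)).
At [[δ γ] [ξ β]], [δ γ] : ((e → (e → t)) → (t → t)) takes [ξ β] : (e → (e → t)), giving (t → t).
At [[[δ γ] [ξ β]] ρ], [[δ γ] [ξ β]] : (t → t) takes ρ : t, giving t.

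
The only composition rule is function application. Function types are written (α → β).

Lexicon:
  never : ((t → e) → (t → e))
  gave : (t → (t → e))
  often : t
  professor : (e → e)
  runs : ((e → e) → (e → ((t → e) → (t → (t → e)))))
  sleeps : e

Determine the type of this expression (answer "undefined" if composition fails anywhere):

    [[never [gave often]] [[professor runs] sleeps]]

(t → (t → e))

[gave often]: gave is (t → (t → e)), often is t; result (t → e).
[never [gave often]]: never is ((t → e) → (t → e)), [gave often] is (t → e); result (t → e).
[professor runs]: runs is ((e → e) → (e → ((t → e) → (t → (t → e))))), professor is (e → e); result (e → ((t → e) → (t → (t → e)))).
[[professor runs] sleeps]: [professor runs] is (e → ((t → e) → (t → (t → e)))), sleeps is e; result ((t → e) → (t → (t → e))).
[[never [gave often]] [[professor runs] sleeps]]: [[professor runs] sleeps] is ((t → e) → (t → (t → e))), [never [gave often]] is (t → e); result (t → (t → e)).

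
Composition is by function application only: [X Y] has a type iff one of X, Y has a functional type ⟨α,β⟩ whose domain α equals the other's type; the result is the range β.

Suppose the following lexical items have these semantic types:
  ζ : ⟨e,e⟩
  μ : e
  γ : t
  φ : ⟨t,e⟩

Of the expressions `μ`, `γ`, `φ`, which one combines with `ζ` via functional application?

μ

μ — combines: ζ : ⟨e,e⟩ takes μ : e as argument, giving e.
γ : t — does not combine with ζ.
φ : ⟨t,e⟩ — does not combine with ζ.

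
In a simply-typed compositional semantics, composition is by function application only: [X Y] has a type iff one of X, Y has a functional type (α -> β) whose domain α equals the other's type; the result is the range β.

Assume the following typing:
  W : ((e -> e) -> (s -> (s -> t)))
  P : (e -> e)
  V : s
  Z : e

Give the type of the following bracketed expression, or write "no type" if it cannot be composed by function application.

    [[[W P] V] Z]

[W P]: functor W : ((e -> e) -> (s -> (s -> t))), argument P : (e -> e); result (s -> (s -> t)).
[[W P] V]: functor [W P] : (s -> (s -> t)), argument V : s; result (s -> t).
[[[W P] V] Z]: (s -> t) and e cannot combine by function application — type clash.

no type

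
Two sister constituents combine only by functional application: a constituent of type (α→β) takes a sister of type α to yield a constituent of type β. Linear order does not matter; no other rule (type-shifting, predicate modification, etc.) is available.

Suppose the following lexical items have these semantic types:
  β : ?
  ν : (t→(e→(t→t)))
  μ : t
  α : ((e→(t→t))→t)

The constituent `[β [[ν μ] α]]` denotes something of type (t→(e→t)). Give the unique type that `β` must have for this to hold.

[β [[ν μ] α]] must have type (t→(e→t)). The sister [[ν μ] α] has type t; that is not a function onto (t→(e→t)), so β must be the functor, of type (t→(t→(e→t))).

(t→(t→(e→t)))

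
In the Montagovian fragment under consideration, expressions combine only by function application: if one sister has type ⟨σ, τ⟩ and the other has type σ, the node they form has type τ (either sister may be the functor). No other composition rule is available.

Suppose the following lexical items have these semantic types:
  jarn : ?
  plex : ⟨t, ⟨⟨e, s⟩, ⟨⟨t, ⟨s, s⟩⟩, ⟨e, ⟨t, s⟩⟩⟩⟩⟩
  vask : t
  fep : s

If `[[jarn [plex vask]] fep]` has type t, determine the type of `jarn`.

For [[jarn [plex vask]] fep] to have type t with fep of type s, [jarn [plex vask]] must be the function: [jarn [plex vask]] : ⟨s, t⟩.
For [jarn [plex vask]] to have type ⟨s, t⟩ with [plex vask] of type ⟨⟨e, s⟩, ⟨⟨t, ⟨s, s⟩⟩, ⟨e, ⟨t, s⟩⟩⟩⟩, jarn must be the function: jarn : ⟨⟨⟨e, s⟩, ⟨⟨t, ⟨s, s⟩⟩, ⟨e, ⟨t, s⟩⟩⟩⟩, ⟨s, t⟩⟩.

⟨⟨⟨e, s⟩, ⟨⟨t, ⟨s, s⟩⟩, ⟨e, ⟨t, s⟩⟩⟩⟩, ⟨s, t⟩⟩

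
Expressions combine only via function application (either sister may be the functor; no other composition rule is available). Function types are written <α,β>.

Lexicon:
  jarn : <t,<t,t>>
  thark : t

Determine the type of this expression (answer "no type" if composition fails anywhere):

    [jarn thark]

<t,t>

[jarn thark]: functor jarn : <t,<t,t>>, argument thark : t; result <t,t>.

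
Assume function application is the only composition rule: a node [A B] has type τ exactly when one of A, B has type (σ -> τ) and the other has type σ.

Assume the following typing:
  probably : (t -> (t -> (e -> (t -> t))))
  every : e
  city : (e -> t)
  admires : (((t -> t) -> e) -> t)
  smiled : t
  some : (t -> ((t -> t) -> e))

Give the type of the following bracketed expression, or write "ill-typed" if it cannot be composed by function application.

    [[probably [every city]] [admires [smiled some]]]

(e -> (t -> t))

[every city]: city is (e -> t), every is e; result t.
[probably [every city]]: probably is (t -> (t -> (e -> (t -> t)))), [every city] is t; result (t -> (e -> (t -> t))).
[smiled some]: some is (t -> ((t -> t) -> e)), smiled is t; result ((t -> t) -> e).
[admires [smiled some]]: admires is (((t -> t) -> e) -> t), [smiled some] is ((t -> t) -> e); result t.
[[probably [every city]] [admires [smiled some]]]: [probably [every city]] is (t -> (e -> (t -> t))), [admires [smiled some]] is t; result (e -> (t -> t)).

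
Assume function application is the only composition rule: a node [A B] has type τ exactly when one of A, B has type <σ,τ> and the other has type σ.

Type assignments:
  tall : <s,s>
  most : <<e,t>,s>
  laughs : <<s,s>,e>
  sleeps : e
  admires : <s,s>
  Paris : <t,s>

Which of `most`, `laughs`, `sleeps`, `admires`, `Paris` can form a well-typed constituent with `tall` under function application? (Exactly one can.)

most : <<e,t>,s> — no; tall wants s, and most wants <e,t>.
laughs — combines: laughs : <<s,s>,e> takes tall : <s,s> as argument, giving e.
sleeps : e — no; tall wants s, and sleeps wants nothing (atomic).
admires : <s,s> — no; tall wants s, and admires wants s.
Paris : <t,s> — no; tall wants s, and Paris wants t.

laughs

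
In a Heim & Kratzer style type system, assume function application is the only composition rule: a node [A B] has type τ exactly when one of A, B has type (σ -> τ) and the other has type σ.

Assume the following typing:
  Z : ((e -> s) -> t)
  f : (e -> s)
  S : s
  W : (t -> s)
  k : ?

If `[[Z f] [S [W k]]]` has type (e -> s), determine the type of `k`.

((t -> s) -> (s -> (t -> (e -> s))))

For [[Z f] [S [W k]]] to have type (e -> s) with [Z f] of type t, [S [W k]] must be the function: [S [W k]] : (t -> (e -> s)).
For [S [W k]] to have type (t -> (e -> s)) with S of type s, [W k] must be the function: [W k] : (s -> (t -> (e -> s))).
For [W k] to have type (s -> (t -> (e -> s))) with W of type (t -> s), k must be the function: k : ((t -> s) -> (s -> (t -> (e -> s)))).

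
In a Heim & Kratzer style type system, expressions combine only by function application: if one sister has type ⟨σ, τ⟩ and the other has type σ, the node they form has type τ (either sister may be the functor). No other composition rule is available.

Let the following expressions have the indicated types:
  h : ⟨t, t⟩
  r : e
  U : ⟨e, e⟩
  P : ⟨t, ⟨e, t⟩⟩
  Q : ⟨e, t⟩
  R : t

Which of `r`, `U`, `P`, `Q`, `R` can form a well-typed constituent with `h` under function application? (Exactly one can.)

R

r : e — does not combine with h.
U : ⟨e, e⟩ — does not combine with h.
P : ⟨t, ⟨e, t⟩⟩ — does not combine with h.
Q : ⟨e, t⟩ — does not combine with h.
R — combines: h : ⟨t, t⟩ takes R : t as argument, giving t.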